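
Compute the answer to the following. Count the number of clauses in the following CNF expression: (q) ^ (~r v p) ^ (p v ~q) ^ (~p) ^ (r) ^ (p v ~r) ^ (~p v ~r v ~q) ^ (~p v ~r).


A CNF formula is a conjunction of clauses.
Clauses are separated by ^.
Counting the conjuncts: 8 clauses.

8


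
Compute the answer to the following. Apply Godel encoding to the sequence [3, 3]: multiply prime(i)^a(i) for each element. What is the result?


Encode each element as an exponent of the corresponding prime:
  2^3 = 8
  3^3 = 27
Product = 8 * 27 = 216

216


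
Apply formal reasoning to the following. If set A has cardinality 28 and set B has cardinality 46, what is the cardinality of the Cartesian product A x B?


The Cartesian product A x B contains all ordered pairs (a, b).
|A x B| = |A| * |B| = 28 * 46 = 1288

1288


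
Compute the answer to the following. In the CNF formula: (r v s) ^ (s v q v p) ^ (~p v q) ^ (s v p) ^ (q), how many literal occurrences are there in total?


Counting literals in each clause:
Clause 1: 2 literal(s)
Clause 2: 3 literal(s)
Clause 3: 2 literal(s)
Clause 4: 2 literal(s)
Clause 5: 1 literal(s)
Total = 10

10


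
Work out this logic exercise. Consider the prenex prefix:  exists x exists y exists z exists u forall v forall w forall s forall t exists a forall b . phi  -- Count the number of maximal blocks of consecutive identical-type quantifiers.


Quantifier-type sequence: E E E E A A A A E A  (A=forall, E=exists)
Group into maximal same-type runs:
  Ex4 | Ax4 | Ex1 | Ax1
Number of blocks = 4

4


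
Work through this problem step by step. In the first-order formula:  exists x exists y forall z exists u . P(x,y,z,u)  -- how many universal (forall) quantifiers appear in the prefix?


Quantifier prefix: exists x exists y forall z exists u
Mark each quantifier type:
  E E U E
Universal count = 1, Existential count = 3
Asked for universal (forall) quantifiers: 1

1


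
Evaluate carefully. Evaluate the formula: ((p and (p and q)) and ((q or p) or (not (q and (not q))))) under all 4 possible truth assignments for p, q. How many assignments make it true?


Check all 4 assignments:
p=0, q=0: 0
p=0, q=1: 0
p=1, q=0: 0
p=1, q=1: 1
Count of True = 1

1


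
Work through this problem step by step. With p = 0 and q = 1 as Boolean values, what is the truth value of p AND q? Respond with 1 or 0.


p = 0, q = 1
Operation: p AND q
Evaluate: 0 AND 1 = 0

0


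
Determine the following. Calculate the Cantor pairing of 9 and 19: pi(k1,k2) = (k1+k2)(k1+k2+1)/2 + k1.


k1 + k2 = 28
(k1+k2)(k1+k2+1)/2 = 28 * 29 / 2 = 406
pi = 406 + 9 = 415

415


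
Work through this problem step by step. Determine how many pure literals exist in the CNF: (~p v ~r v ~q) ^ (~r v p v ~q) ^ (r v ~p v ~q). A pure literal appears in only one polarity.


Check each variable for pure literal status:
p: mixed (not pure)
q: pure negative
r: mixed (not pure)
Pure literal count = 1

1


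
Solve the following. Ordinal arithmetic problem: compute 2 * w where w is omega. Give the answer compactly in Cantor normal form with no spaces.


Compute 2 * w.
Ordinal * is associative and left-distributive over +, but NOT commutative; for finite n>1, n*w = w but w*n stays w*n.
For finite n>0, n * w = sup{n*k : k<w} = w. So 2 * w = w.
Result = w

w


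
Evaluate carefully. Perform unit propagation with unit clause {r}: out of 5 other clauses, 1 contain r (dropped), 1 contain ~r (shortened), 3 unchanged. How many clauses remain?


Satisfied (removed): 1
Shortened (remain): 1
Unchanged (remain): 3
Remaining = 1 + 3 = 4

4


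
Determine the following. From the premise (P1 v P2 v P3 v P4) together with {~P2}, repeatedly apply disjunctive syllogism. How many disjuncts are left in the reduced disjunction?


Original disjuncts (4): P1, P2, P3, P4
Negated (eliminate): ~P2
Remaining disjuncts: P1, P3, P4
Count = 4 - 1 = 3

3


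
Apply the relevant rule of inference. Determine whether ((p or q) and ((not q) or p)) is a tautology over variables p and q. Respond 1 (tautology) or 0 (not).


Check all 4 assignments:
p=0, q=0: 0
p=0, q=1: 0
p=1, q=0: 1
p=1, q=1: 1
Satisfying count = 2/4.
Tautology iff count = 4: no.

0


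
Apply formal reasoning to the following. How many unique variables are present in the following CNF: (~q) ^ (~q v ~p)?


Identify each variable that appears in the formula.
Variables found: p, q
Count = 2

2


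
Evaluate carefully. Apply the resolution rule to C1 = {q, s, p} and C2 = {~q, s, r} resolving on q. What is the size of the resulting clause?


Remove q from C1 and ~q from C2.
C1 remainder: {s, p}
C2 remainder: {s, r}
Union (resolvent): {p, r, s}
Resolvent has 3 literal(s).

3


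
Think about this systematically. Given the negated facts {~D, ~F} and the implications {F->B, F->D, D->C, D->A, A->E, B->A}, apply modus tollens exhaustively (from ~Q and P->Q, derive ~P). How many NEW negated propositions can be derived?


Initial negated facts: {~D, ~F}
Apply modus tollens to closure:
  (no implication fires)
Final negated: {~D, ~F}
New negations: {(none)}
Count = 0

0


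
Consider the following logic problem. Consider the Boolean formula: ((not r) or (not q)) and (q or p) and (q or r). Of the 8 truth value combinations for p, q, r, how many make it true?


Evaluate all 8 assignments for p, q, r:
p=0, q=0, r=0: 0
p=0, q=0, r=1: 0
p=0, q=1, r=0: 1
p=0, q=1, r=1: 0
p=1, q=0, r=0: 0
p=1, q=0, r=1: 1
p=1, q=1, r=0: 1
p=1, q=1, r=1: 0
Satisfying count = 3

3


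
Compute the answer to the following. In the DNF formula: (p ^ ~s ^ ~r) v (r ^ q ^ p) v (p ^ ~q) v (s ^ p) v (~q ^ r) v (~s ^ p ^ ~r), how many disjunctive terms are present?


A DNF formula is a disjunction of terms (conjunctions).
Terms are separated by v.
Counting the disjuncts: 6 terms.

6


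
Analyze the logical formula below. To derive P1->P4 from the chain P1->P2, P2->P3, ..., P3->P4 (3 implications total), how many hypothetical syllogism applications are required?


With 3 implications in a chain connecting 4 propositions:
P1->P2, P2->P3, ..., P3->P4
Steps needed = (number of implications) - 1 = 3 - 1 = 2

2


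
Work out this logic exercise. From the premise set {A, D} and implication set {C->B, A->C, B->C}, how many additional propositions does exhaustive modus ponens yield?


Initial facts: {A, D}
Apply modus ponens to closure:
  A and A->C  =>  C
  C and C->B  =>  B
Final known: {A, B, C, D}
New propositions: {B, C}
Count = 2

2


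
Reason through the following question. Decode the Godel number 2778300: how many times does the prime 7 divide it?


Factorize 2778300 by dividing by 7 repeatedly.
Division steps: 7 divides 2778300 exactly 3 time(s).
Exponent of 7 = 3

3


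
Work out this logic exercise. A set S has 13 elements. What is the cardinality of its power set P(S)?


The power set of a set with n elements has 2^n elements.
|P(S)| = 2^13 = 8192

8192


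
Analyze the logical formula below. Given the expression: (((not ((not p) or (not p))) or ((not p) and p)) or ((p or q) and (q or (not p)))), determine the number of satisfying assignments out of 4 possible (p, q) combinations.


Check all 4 assignments:
p=0, q=0: 0
p=0, q=1: 1
p=1, q=0: 1
p=1, q=1: 1
Count of True = 3

3


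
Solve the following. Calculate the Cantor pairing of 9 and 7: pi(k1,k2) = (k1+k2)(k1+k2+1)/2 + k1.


k1 + k2 = 16
(k1+k2)(k1+k2+1)/2 = 16 * 17 / 2 = 136
pi = 136 + 9 = 145

145


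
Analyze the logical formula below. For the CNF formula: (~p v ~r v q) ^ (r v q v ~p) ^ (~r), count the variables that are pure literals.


Check each variable for pure literal status:
p: pure negative
q: pure positive
r: mixed (not pure)
Pure literal count = 2

2


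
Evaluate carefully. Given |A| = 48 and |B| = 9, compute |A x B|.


The Cartesian product A x B contains all ordered pairs (a, b).
|A x B| = |A| * |B| = 48 * 9 = 432

432


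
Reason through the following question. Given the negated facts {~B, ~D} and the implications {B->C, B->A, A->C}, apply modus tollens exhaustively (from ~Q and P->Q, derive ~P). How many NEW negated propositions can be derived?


Initial negated facts: {~B, ~D}
Apply modus tollens to closure:
  (no implication fires)
Final negated: {~B, ~D}
New negations: {(none)}
Count = 0

0


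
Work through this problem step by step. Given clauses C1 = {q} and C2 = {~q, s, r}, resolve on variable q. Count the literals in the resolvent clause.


Remove q from C1 and ~q from C2.
C1 remainder: {}
C2 remainder: {s, r}
Union (resolvent): {r, s}
Resolvent has 2 literal(s).

2


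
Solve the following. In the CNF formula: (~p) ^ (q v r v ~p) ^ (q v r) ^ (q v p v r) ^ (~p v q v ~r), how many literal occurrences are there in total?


Counting literals in each clause:
Clause 1: 1 literal(s)
Clause 2: 3 literal(s)
Clause 3: 2 literal(s)
Clause 4: 3 literal(s)
Clause 5: 3 literal(s)
Total = 12

12


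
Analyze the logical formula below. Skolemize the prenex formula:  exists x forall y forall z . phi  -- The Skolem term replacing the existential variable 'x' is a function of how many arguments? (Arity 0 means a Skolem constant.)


Quantifier prefix: exists x forall y forall z
'x' is existentially quantified at position 1.
No universal quantifiers precede it.
Skolem function arity = 0 (a Skolem constant)

0


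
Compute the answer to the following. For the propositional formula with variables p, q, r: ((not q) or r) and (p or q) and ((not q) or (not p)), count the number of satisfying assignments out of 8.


Evaluate all 8 assignments for p, q, r:
p=0, q=0, r=0: 0
p=0, q=0, r=1: 0
p=0, q=1, r=0: 0
p=0, q=1, r=1: 1
p=1, q=0, r=0: 1
p=1, q=0, r=1: 1
p=1, q=1, r=0: 0
p=1, q=1, r=1: 0
Satisfying count = 3

3


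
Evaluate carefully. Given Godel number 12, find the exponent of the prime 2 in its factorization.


Factorize 12 by dividing by 2 repeatedly.
Division steps: 2 divides 12 exactly 2 time(s).
Exponent of 2 = 2

2


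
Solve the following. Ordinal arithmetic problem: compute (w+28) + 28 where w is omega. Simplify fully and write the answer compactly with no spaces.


Compute (w+28) + 28.
Ordinal + is associative but NOT commutative; for finite n>0, n + w = w but w + n stays w+n.
By associativity: (w+28) + 28 = w + (28+28) = w+56.
Result = w+56

w+56


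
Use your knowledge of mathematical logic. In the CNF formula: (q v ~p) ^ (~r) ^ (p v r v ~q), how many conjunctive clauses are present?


A CNF formula is a conjunction of clauses.
Clauses are separated by ^.
Counting the conjuncts: 3 clauses.

3


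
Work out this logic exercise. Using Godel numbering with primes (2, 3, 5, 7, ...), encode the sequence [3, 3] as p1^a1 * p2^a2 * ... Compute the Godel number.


Encode each element as an exponent of the corresponding prime:
  2^3 = 8
  3^3 = 27
Product = 8 * 27 = 216

216


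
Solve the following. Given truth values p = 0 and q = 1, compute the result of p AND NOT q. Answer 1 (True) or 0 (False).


p = 0, q = 1
Operation: p AND NOT q
Evaluate: 0 AND NOT 1 = 0

0


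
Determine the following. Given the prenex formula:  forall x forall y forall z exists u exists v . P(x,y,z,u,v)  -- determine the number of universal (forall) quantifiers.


Quantifier prefix: forall x forall y forall z exists u exists v
Mark each quantifier type:
  U U U E E
Universal count = 3, Existential count = 2
Asked for universal (forall) quantifiers: 3

3


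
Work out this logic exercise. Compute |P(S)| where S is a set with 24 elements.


The power set of a set with n elements has 2^n elements.
|P(S)| = 2^24 = 16777216

16777216


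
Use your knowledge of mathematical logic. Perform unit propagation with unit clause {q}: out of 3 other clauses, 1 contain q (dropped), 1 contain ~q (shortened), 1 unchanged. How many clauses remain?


Satisfied (removed): 1
Shortened (remain): 1
Unchanged (remain): 1
Remaining = 1 + 1 = 2

2


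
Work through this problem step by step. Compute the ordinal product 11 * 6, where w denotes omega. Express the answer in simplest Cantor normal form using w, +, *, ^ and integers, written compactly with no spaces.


Compute 11 * 6.
Ordinal * is associative and left-distributive over +, but NOT commutative; for finite n>1, n*w = w but w*n stays w*n.
Both finite; ordinal * agrees with natural *: 11 * 6 = 66.
Result = 66

66


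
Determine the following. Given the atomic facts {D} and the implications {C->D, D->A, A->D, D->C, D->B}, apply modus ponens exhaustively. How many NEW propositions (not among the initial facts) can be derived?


Initial facts: {D}
Apply modus ponens to closure:
  D and D->A  =>  A
  D and D->C  =>  C
  D and D->B  =>  B
Final known: {A, B, C, D}
New propositions: {A, B, C}
Count = 3

3


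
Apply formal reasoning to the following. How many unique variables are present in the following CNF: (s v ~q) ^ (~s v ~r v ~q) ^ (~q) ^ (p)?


Identify each variable that appears in the formula.
Variables found: p, q, r, s
Count = 4

4


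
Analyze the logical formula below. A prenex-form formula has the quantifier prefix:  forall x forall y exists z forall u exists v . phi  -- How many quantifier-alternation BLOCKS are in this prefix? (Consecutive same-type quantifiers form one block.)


Quantifier-type sequence: A A E A E  (A=forall, E=exists)
Group into maximal same-type runs:
  Ax2 | Ex1 | Ax1 | Ex1
Number of blocks = 4

4


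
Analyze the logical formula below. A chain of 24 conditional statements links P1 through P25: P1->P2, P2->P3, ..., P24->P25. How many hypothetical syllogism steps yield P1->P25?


With 24 implications in a chain connecting 25 propositions:
P1->P2, P2->P3, ..., P24->P25
Steps needed = (number of implications) - 1 = 24 - 1 = 23

23


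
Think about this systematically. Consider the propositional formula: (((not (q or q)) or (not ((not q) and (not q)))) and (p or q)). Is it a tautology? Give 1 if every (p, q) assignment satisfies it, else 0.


Check all 4 assignments:
p=0, q=0: 0
p=0, q=1: 1
p=1, q=0: 1
p=1, q=1: 1
Satisfying count = 3/4.
Tautology iff count = 4: no.

0


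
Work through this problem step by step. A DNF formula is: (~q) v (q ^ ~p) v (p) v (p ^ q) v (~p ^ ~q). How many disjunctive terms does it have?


A DNF formula is a disjunction of terms (conjunctions).
Terms are separated by v.
Counting the disjuncts: 5 terms.

5


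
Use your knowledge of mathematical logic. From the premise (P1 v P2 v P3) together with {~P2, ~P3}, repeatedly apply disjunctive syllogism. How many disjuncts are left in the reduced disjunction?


Original disjuncts (3): P1, P2, P3
Negated (eliminate): ~P2, ~P3
Remaining disjuncts: P1
Count = 3 - 2 = 1

1


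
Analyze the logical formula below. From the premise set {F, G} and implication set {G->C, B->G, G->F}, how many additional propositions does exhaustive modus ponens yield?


Initial facts: {F, G}
Apply modus ponens to closure:
  G and G->C  =>  C
Final known: {C, F, G}
New propositions: {C}
Count = 1

1


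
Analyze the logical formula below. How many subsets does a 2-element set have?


The power set of a set with n elements has 2^n elements.
|P(S)| = 2^2 = 4

4


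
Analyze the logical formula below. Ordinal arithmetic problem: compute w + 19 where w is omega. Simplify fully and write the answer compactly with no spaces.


Compute w + 19.
Ordinal + is associative but NOT commutative; for finite n>0, n + w = w but w + n stays w+n.
w + 19 is already in normal form (a successor ordinal beyond w).
Result = w+19

w+19


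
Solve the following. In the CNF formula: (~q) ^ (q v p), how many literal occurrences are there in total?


Counting literals in each clause:
Clause 1: 1 literal(s)
Clause 2: 2 literal(s)
Total = 3

3


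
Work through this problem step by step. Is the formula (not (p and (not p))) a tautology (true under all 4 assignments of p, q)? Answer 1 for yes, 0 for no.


Check all 4 assignments:
p=0, q=0: 1
p=0, q=1: 1
p=1, q=0: 1
p=1, q=1: 1
Satisfying count = 4/4.
Tautology iff count = 4: yes.

1


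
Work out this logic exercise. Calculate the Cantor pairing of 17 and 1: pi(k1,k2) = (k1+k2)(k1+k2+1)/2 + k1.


k1 + k2 = 18
(k1+k2)(k1+k2+1)/2 = 18 * 19 / 2 = 171
pi = 171 + 17 = 188

188


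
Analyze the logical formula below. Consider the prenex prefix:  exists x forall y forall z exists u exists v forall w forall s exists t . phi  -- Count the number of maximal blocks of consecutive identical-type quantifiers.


Quantifier-type sequence: E A A E E A A E  (A=forall, E=exists)
Group into maximal same-type runs:
  Ex1 | Ax2 | Ex2 | Ax2 | Ex1
Number of blocks = 5

5


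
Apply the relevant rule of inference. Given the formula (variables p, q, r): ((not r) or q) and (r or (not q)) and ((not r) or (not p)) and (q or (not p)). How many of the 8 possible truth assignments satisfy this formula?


Evaluate all 8 assignments for p, q, r:
p=0, q=0, r=0: 1
p=0, q=0, r=1: 0
p=0, q=1, r=0: 0
p=0, q=1, r=1: 1
p=1, q=0, r=0: 0
p=1, q=0, r=1: 0
p=1, q=1, r=0: 0
p=1, q=1, r=1: 0
Satisfying count = 2

2


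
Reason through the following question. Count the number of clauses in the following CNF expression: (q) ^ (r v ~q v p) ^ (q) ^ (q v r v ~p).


A CNF formula is a conjunction of clauses.
Clauses are separated by ^.
Counting the conjuncts: 4 clauses.

4


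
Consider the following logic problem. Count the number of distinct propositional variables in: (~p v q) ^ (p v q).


Identify each variable that appears in the formula.
Variables found: p, q
Count = 2

2


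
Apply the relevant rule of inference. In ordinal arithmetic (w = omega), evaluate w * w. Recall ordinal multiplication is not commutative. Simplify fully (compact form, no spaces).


Compute w * w.
Ordinal * is associative and left-distributive over +, but NOT commutative; for finite n>1, n*w = w but w*n stays w*n.
w * w = w^2 by definition.
Result = w^2

w^2


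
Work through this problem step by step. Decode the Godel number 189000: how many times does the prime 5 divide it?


Factorize 189000 by dividing by 5 repeatedly.
Division steps: 5 divides 189000 exactly 3 time(s).
Exponent of 5 = 3

3


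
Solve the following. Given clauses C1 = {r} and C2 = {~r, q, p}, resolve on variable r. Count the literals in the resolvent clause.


Remove r from C1 and ~r from C2.
C1 remainder: {}
C2 remainder: {q, p}
Union (resolvent): {p, q}
Resolvent has 2 literal(s).

2


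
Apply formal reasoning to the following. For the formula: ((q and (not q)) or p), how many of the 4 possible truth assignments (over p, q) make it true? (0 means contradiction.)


Check all 4 assignments:
p=0, q=0: 0
p=0, q=1: 0
p=1, q=0: 1
p=1, q=1: 1
Count of True = 2

2


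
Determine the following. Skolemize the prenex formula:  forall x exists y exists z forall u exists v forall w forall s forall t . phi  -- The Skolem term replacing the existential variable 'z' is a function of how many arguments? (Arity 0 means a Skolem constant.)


Quantifier prefix: forall x exists y exists z forall u exists v forall w forall s forall t
'z' is existentially quantified at position 3.
Universal variables preceding it: x
Skolem function arity = 1

1


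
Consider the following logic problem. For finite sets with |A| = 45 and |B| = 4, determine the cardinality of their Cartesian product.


The Cartesian product A x B contains all ordered pairs (a, b).
|A x B| = |A| * |B| = 45 * 4 = 180

180


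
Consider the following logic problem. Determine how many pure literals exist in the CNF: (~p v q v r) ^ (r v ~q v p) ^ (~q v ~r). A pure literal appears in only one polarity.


Check each variable for pure literal status:
p: mixed (not pure)
q: mixed (not pure)
r: mixed (not pure)
Pure literal count = 0

0


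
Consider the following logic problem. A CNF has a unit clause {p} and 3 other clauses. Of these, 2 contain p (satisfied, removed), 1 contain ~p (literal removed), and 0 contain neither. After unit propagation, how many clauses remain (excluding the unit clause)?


Satisfied (removed): 2
Shortened (remain): 1
Unchanged (remain): 0
Remaining = 1 + 0 = 1

1


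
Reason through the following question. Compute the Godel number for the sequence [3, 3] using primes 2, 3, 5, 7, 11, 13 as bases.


Encode each element as an exponent of the corresponding prime:
  2^3 = 8
  3^3 = 27
Product = 8 * 27 = 216

216


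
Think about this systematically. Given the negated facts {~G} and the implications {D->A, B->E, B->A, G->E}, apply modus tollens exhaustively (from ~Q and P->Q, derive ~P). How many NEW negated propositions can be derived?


Initial negated facts: {~G}
Apply modus tollens to closure:
  (no implication fires)
Final negated: {~G}
New negations: {(none)}
Count = 0

0


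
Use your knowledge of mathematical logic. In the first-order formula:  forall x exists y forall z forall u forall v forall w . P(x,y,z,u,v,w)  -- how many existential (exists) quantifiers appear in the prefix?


Quantifier prefix: forall x exists y forall z forall u forall v forall w
Mark each quantifier type:
  U E U U U U
Universal count = 5, Existential count = 1
Asked for existential (exists) quantifiers: 1

1


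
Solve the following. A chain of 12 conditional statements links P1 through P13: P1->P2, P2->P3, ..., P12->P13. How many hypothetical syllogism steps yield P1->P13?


With 12 implications in a chain connecting 13 propositions:
P1->P2, P2->P3, ..., P12->P13
Steps needed = (number of implications) - 1 = 12 - 1 = 11

11


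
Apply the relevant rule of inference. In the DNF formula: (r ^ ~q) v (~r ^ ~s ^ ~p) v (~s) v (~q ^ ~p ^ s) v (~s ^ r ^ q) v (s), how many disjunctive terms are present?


A DNF formula is a disjunction of terms (conjunctions).
Terms are separated by v.
Counting the disjuncts: 6 terms.

6


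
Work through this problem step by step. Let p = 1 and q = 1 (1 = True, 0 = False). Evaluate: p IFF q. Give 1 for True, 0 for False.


p = 1, q = 1
Operation: p IFF q
Evaluate: 1 IFF 1 = 1

1


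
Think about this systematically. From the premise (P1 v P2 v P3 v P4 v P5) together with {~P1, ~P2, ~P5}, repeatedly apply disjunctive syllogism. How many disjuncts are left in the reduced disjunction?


Original disjuncts (5): P1, P2, P3, P4, P5
Negated (eliminate): ~P1, ~P2, ~P5
Remaining disjuncts: P3, P4
Count = 5 - 3 = 2

2


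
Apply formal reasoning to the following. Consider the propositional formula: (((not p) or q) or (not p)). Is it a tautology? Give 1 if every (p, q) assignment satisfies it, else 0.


Check all 4 assignments:
p=0, q=0: 1
p=0, q=1: 1
p=1, q=0: 0
p=1, q=1: 1
Satisfying count = 3/4.
Tautology iff count = 4: no.

0


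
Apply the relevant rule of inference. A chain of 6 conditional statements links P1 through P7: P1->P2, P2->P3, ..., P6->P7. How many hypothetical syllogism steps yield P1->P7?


With 6 implications in a chain connecting 7 propositions:
P1->P2, P2->P3, ..., P6->P7
Steps needed = (number of implications) - 1 = 6 - 1 = 5

5


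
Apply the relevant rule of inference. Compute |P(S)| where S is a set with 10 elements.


The power set of a set with n elements has 2^n elements.
|P(S)| = 2^10 = 1024

1024


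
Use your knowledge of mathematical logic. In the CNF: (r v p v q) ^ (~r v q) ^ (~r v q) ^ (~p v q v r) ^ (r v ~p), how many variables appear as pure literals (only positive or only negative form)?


Check each variable for pure literal status:
p: mixed (not pure)
q: pure positive
r: mixed (not pure)
Pure literal count = 1

1


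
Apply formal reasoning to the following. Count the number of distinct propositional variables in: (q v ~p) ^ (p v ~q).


Identify each variable that appears in the formula.
Variables found: p, q
Count = 2

2


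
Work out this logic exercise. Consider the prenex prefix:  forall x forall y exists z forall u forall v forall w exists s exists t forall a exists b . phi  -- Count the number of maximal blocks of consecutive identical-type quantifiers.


Quantifier-type sequence: A A E A A A E E A E  (A=forall, E=exists)
Group into maximal same-type runs:
  Ax2 | Ex1 | Ax3 | Ex2 | Ax1 | Ex1
Number of blocks = 6

6


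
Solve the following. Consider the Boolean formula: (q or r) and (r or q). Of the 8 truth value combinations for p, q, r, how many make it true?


Evaluate all 8 assignments for p, q, r:
p=0, q=0, r=0: 0
p=0, q=0, r=1: 1
p=0, q=1, r=0: 1
p=0, q=1, r=1: 1
p=1, q=0, r=0: 0
p=1, q=0, r=1: 1
p=1, q=1, r=0: 1
p=1, q=1, r=1: 1
Satisfying count = 6

6


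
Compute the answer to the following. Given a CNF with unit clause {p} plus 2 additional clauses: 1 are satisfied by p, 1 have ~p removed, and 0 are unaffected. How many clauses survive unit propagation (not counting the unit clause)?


Satisfied (removed): 1
Shortened (remain): 1
Unchanged (remain): 0
Remaining = 1 + 0 = 1

1


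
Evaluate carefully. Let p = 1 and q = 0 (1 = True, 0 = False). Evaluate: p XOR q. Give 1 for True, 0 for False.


p = 1, q = 0
Operation: p XOR q
Evaluate: 1 XOR 0 = 1

1


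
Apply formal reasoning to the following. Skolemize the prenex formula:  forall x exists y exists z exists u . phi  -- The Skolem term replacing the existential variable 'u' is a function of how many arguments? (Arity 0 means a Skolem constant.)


Quantifier prefix: forall x exists y exists z exists u
'u' is existentially quantified at position 4.
Universal variables preceding it: x
Skolem function arity = 1

1


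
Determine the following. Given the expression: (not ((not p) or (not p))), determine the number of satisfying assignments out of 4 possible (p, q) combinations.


Check all 4 assignments:
p=0, q=0: 0
p=0, q=1: 0
p=1, q=0: 1
p=1, q=1: 1
Count of True = 2

2


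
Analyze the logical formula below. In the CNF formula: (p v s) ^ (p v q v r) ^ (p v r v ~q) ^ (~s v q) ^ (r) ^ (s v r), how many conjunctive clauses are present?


A CNF formula is a conjunction of clauses.
Clauses are separated by ^.
Counting the conjuncts: 6 clauses.

6


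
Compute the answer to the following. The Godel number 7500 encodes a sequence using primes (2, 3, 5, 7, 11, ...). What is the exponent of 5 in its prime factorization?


Factorize 7500 by dividing by 5 repeatedly.
Division steps: 5 divides 7500 exactly 4 time(s).
Exponent of 5 = 4

4


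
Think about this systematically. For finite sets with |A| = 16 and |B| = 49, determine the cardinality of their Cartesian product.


The Cartesian product A x B contains all ordered pairs (a, b).
|A x B| = |A| * |B| = 16 * 49 = 784

784


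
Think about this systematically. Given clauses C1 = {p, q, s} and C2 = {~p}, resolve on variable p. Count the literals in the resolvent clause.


Remove p from C1 and ~p from C2.
C1 remainder: {q, s}
C2 remainder: {}
Union (resolvent): {q, s}
Resolvent has 2 literal(s).

2


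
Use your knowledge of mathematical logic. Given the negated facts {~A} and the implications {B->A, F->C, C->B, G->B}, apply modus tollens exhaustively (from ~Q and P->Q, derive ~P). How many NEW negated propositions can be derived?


Initial negated facts: {~A}
Apply modus tollens to closure:
  ~A and B->A  =>  ~B
  ~B and C->B  =>  ~C
  ~B and G->B  =>  ~G
  ~C and F->C  =>  ~F
Final negated: {~A, ~B, ~C, ~F, ~G}
New negations: {~B, ~C, ~F, ~G}
Count = 4

4


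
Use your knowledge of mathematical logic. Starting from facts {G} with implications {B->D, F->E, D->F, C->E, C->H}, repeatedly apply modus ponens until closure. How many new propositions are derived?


Initial facts: {G}
Apply modus ponens to closure:
  (no implication fires)
Final known: {G}
New propositions: {(none)}
Count = 0

0


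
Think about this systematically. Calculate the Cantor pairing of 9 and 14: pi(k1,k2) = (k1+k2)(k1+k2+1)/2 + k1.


k1 + k2 = 23
(k1+k2)(k1+k2+1)/2 = 23 * 24 / 2 = 276
pi = 276 + 9 = 285

285


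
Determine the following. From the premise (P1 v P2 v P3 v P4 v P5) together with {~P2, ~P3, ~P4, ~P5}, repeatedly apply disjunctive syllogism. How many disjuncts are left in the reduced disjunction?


Original disjuncts (5): P1, P2, P3, P4, P5
Negated (eliminate): ~P2, ~P3, ~P4, ~P5
Remaining disjuncts: P1
Count = 5 - 4 = 1

1


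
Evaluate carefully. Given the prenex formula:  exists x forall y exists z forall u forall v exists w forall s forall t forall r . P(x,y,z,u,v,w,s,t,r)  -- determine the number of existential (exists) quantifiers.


Quantifier prefix: exists x forall y exists z forall u forall v exists w forall s forall t forall r
Mark each quantifier type:
  E U E U U E U U U
Universal count = 6, Existential count = 3
Asked for existential (exists) quantifiers: 3

3


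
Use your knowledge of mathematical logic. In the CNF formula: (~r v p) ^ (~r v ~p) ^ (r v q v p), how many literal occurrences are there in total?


Counting literals in each clause:
Clause 1: 2 literal(s)
Clause 2: 2 literal(s)
Clause 3: 3 literal(s)
Total = 7

7


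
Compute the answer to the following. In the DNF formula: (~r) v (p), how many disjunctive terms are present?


A DNF formula is a disjunction of terms (conjunctions).
Terms are separated by v.
Counting the disjuncts: 2 terms.

2


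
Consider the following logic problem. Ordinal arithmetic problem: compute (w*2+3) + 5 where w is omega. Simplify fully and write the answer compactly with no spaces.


Compute (w*2+3) + 5.
Ordinal + is associative but NOT commutative; for finite n>0, n + w = w but w + n stays w+n.
By associativity: (w*2+3) + 5 = w*2 + (3+5) = w*2+8.
Result = w*2+8

w*2+8


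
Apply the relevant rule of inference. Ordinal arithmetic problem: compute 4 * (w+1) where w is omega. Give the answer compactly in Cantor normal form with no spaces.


Compute 4 * (w+1).
Ordinal * is associative and left-distributive over +, but NOT commutative; for finite n>1, n*w = w but w*n stays w*n.
By left-distributivity: 4 * (w+1) = 4*w + 4*1 = w + 4 = w+4.
Result = w+4

w+4


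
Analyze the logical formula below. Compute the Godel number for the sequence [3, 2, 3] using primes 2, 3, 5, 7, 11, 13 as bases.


Encode each element as an exponent of the corresponding prime:
  2^3 = 8
  3^2 = 9
  5^3 = 125
Product = 8 * 9 * 125 = 9000

9000


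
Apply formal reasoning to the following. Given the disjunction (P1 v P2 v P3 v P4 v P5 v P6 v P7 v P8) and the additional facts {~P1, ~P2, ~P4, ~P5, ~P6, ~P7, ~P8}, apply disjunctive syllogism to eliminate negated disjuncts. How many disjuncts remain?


Original disjuncts (8): P1, P2, P3, P4, P5, P6, P7, P8
Negated (eliminate): ~P1, ~P2, ~P4, ~P5, ~P6, ~P7, ~P8
Remaining disjuncts: P3
Count = 8 - 7 = 1

1


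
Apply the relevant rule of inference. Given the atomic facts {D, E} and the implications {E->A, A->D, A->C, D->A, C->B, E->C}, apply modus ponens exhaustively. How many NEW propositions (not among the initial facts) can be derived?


Initial facts: {D, E}
Apply modus ponens to closure:
  E and E->A  =>  A
  A and A->C  =>  C
  C and C->B  =>  B
Final known: {A, B, C, D, E}
New propositions: {A, B, C}
Count = 3

3


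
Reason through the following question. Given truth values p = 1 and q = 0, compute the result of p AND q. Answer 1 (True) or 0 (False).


p = 1, q = 0
Operation: p AND q
Evaluate: 1 AND 0 = 0

0


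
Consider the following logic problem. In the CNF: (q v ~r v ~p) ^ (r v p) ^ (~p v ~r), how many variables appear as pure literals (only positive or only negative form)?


Check each variable for pure literal status:
p: mixed (not pure)
q: pure positive
r: mixed (not pure)
Pure literal count = 1

1


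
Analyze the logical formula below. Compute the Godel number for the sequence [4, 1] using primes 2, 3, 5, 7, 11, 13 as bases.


Encode each element as an exponent of the corresponding prime:
  2^4 = 16
  3^1 = 3
Product = 16 * 3 = 48

48


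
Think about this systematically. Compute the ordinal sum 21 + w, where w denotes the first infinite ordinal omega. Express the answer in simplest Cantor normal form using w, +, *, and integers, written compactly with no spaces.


Compute 21 + w.
Ordinal + is associative but NOT commutative; for finite n>0, n + w = w but w + n stays w+n.
Any finite left addend is absorbed by w on the right: 21 + w = w.
Result = w

w


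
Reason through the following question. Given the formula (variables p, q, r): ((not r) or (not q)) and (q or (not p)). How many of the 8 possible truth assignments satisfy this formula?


Evaluate all 8 assignments for p, q, r:
p=0, q=0, r=0: 1
p=0, q=0, r=1: 1
p=0, q=1, r=0: 1
p=0, q=1, r=1: 0
p=1, q=0, r=0: 0
p=1, q=0, r=1: 0
p=1, q=1, r=0: 1
p=1, q=1, r=1: 0
Satisfying count = 4

4


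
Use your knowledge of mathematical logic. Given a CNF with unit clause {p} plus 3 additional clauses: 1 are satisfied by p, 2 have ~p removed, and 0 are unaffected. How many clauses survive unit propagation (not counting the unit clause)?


Satisfied (removed): 1
Shortened (remain): 2
Unchanged (remain): 0
Remaining = 2 + 0 = 2

2


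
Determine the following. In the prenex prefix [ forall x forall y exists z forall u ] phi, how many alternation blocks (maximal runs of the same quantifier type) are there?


Quantifier-type sequence: A A E A  (A=forall, E=exists)
Group into maximal same-type runs:
  Ax2 | Ex1 | Ax1
Number of blocks = 3

3


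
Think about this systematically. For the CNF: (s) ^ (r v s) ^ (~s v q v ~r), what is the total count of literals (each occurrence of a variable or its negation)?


Counting literals in each clause:
Clause 1: 1 literal(s)
Clause 2: 2 literal(s)
Clause 3: 3 literal(s)
Total = 6

6


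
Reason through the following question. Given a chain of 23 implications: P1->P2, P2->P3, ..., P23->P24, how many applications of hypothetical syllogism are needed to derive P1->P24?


With 23 implications in a chain connecting 24 propositions:
P1->P2, P2->P3, ..., P23->P24
Steps needed = (number of implications) - 1 = 23 - 1 = 22

22


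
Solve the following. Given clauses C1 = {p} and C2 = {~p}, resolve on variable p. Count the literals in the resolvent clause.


Remove p from C1 and ~p from C2.
C1 remainder: {}
C2 remainder: {}
Union (resolvent): {} (empty clause)
Resolvent has 0 literal(s).

0


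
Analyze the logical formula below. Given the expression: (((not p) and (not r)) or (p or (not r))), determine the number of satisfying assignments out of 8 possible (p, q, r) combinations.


Check all 8 assignments:
p=0, q=0, r=0: 1
p=0, q=0, r=1: 0
p=0, q=1, r=0: 1
p=0, q=1, r=1: 0
p=1, q=0, r=0: 1
p=1, q=0, r=1: 1
p=1, q=1, r=0: 1
p=1, q=1, r=1: 1
Count of True = 6

6


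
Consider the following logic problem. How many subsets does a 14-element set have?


The power set of a set with n elements has 2^n elements.
|P(S)| = 2^14 = 16384

16384


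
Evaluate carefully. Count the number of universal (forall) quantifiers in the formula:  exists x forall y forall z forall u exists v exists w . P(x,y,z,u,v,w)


Quantifier prefix: exists x forall y forall z forall u exists v exists w
Mark each quantifier type:
  E U U U E E
Universal count = 3, Existential count = 3
Asked for universal (forall) quantifiers: 3

3


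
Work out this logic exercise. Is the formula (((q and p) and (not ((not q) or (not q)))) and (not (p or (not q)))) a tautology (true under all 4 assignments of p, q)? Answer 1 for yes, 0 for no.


Check all 4 assignments:
p=0, q=0: 0
p=0, q=1: 0
p=1, q=0: 0
p=1, q=1: 0
Satisfying count = 0/4.
Tautology iff count = 4: no.

0


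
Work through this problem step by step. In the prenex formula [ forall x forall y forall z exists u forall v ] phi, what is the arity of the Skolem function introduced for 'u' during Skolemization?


Quantifier prefix: forall x forall y forall z exists u forall v
'u' is existentially quantified at position 4.
Universal variables preceding it: x, y, z
Skolem function arity = 3

3


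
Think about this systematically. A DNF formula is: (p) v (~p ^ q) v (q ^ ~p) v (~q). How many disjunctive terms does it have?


A DNF formula is a disjunction of terms (conjunctions).
Terms are separated by v.
Counting the disjuncts: 4 terms.

4


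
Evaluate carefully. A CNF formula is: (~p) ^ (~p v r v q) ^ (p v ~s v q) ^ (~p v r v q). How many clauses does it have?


A CNF formula is a conjunction of clauses.
Clauses are separated by ^.
Counting the conjuncts: 4 clauses.

4


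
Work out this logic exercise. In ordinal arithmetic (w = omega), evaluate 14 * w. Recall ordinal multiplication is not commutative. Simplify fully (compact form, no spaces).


Compute 14 * w.
Ordinal * is associative and left-distributive over +, but NOT commutative; for finite n>1, n*w = w but w*n stays w*n.
For finite n>0, n * w = sup{n*k : k<w} = w. So 14 * w = w.
Result = w

w


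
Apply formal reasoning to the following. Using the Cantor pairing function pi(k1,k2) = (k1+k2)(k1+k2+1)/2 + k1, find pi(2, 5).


k1 + k2 = 7
(k1+k2)(k1+k2+1)/2 = 7 * 8 / 2 = 28
pi = 28 + 2 = 30

30


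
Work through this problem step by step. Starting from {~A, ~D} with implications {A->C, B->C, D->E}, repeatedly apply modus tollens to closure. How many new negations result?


Initial negated facts: {~A, ~D}
Apply modus tollens to closure:
  (no implication fires)
Final negated: {~A, ~D}
New negations: {(none)}
Count = 0

0


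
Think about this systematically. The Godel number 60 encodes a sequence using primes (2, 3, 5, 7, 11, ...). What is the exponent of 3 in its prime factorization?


Factorize 60 by dividing by 3 repeatedly.
Division steps: 3 divides 60 exactly 1 time(s).
Exponent of 3 = 1

1


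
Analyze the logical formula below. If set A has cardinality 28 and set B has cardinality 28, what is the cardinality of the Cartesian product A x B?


The Cartesian product A x B contains all ordered pairs (a, b).
|A x B| = |A| * |B| = 28 * 28 = 784

784


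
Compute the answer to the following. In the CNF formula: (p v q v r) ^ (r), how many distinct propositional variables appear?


Identify each variable that appears in the formula.
Variables found: p, q, r
Count = 3

3


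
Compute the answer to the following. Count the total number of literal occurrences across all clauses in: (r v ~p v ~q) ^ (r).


Counting literals in each clause:
Clause 1: 3 literal(s)
Clause 2: 1 literal(s)
Total = 4

4


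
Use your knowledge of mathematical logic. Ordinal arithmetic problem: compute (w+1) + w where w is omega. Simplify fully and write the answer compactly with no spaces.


Compute (w+1) + w.
Ordinal + is associative but NOT commutative; for finite n>0, n + w = w but w + n stays w+n.
(w+1) + w = w + (1+w) = w + w = w*2 (the finite tail 1 is absorbed by the right w).
Result = w*2

w*2


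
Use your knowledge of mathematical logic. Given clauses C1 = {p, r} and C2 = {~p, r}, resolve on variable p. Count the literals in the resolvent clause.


Remove p from C1 and ~p from C2.
C1 remainder: {r}
C2 remainder: {r}
Union (resolvent): {r}
Resolvent has 1 literal(s).

1


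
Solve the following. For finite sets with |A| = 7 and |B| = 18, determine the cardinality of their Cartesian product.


The Cartesian product A x B contains all ordered pairs (a, b).
|A x B| = |A| * |B| = 7 * 18 = 126

126


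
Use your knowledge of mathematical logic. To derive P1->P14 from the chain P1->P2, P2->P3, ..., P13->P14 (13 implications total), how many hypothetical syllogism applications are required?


With 13 implications in a chain connecting 14 propositions:
P1->P2, P2->P3, ..., P13->P14
Steps needed = (number of implications) - 1 = 13 - 1 = 12

12


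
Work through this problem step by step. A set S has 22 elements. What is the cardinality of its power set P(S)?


The power set of a set with n elements has 2^n elements.
|P(S)| = 2^22 = 4194304

4194304


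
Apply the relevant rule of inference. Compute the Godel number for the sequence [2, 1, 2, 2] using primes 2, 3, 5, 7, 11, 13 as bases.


Encode each element as an exponent of the corresponding prime:
  2^2 = 4
  3^1 = 3
  5^2 = 25
  7^2 = 49
Product = 4 * 3 * 25 * 49 = 14700

14700
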